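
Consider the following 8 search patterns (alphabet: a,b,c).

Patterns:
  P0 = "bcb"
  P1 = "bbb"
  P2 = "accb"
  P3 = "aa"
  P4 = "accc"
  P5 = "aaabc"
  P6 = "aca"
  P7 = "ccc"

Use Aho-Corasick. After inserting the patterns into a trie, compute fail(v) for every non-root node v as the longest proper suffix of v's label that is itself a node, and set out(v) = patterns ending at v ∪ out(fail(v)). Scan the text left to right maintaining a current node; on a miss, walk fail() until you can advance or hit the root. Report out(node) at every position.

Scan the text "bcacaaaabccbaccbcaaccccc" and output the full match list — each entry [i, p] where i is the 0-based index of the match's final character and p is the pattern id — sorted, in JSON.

Build:
Trie nodes:
  0='ε' goto a→6 b→1 c→16
  1='b' goto b→4 c→2
  2='bc' goto b→3
  3='bcb' goto ·  [P0 ends]
  4='bb' goto b→5
  5='bbb' goto ·  [P1 ends]
  6='a' goto a→10 c→7
  7='ac' goto a→15 c→8
  8='acc' goto b→9 c→11
  9='accb' goto ·  [P2 ends]
  10='aa' goto a→12  [P3 ends]
  11='accc' goto ·  [P4 ends]
  12='aaa' goto b→13
  13='aaab' goto c→14
  14='aaabc' goto ·  [P5 ends]
  15='aca' goto ·  [P6 ends]
  16='c' goto c→17
  17='cc' goto c→18
  18='ccc' goto ·  [P7 ends]

BFS fail/out derivation:
  n1('b'): parent n0 fail=0; on 'b' 0 → fail=0;  out ∅∪∅=∅
  n6('a'): parent n0 fail=0; on 'a' 0 → fail=0;  out ∅∪∅=∅
  n16('c'): parent n0 fail=0; on 'c' 0 → fail=0;  out ∅∪∅=∅
  n2('bc'): parent n1 fail=0; on 'c' 0 → fail=16;  out ∅∪∅=∅
  n4('bb'): parent n1 fail=0; on 'b' 0 → fail=1;  out ∅∪∅=∅
  n7('ac'): parent n6 fail=0; on 'c' 0 → fail=16;  out ∅∪∅=∅
  n10('aa'): parent n6 fail=0; on 'a' 0 → fail=6;  out {3}∪∅={3}
  n17('cc'): parent n16 fail=0; on 'c' 0 → fail=16;  out ∅∪∅=∅
  n3('bcb'): parent n2 fail=16; on 'b' 16→0 → fail=1;  out {0}∪∅={0}
  n5('bbb'): parent n4 fail=1; on 'b' 1 → fail=4;  out {1}∪∅={1}
  n8('acc'): parent n7 fail=16; on 'c' 16 → fail=17;  out ∅∪∅=∅
  n12('aaa'): parent n10 fail=6; on 'a' 6 → fail=10;  out ∅∪{3}={3}
  n15('aca'): parent n7 fail=16; on 'a' 16→0 → fail=6;  out {6}∪∅={6}
  n18('ccc'): parent n17 fail=16; on 'c' 16 → fail=17;  out {7}∪∅={7}
  n9('accb'): parent n8 fail=17; on 'b' 17→16→0 → fail=1;  out {2}∪∅={2}
  n11('accc'): parent n8 fail=17; on 'c' 17 → fail=18;  out {4}∪{7}={4,7}
  n13('aaab'): parent n12 fail=10; on 'b' 10→6→0 → fail=1;  out ∅∪∅=∅
  n14('aaabc'): parent n13 fail=1; on 'c' 1 → fail=2;  out {5}∪∅={5}

Run:
pos 0 'b': at 1
pos 1 'c': at 2
pos 2 'a': at 6 ·f
pos 3 'c': at 7
pos 4 'a': at 15  emit P6@[2:4]
pos 5 'a': at 10 ·f  emit P3@[4:5]
pos 6 'a': at 12  emit P3@[5:6]
pos 7 'a': at 12 ·f  emit P3@[6:7]
pos 8 'b': at 13
pos 9 'c': at 14  emit P5@[5:9]
pos 10 'c': at 17 ·f
pos 11 'b': at 1 ·f
pos 12 'a': at 6 ·f
pos 13 'c': at 7
pos 14 'c': at 8
pos 15 'b': at 9  emit P2@[12:15]
pos 16 'c': at 2 ·f
pos 17 'a': at 6 ·f
pos 18 'a': at 10  emit P3@[17:18]
pos 19 'c': at 7 ·f
pos 20 'c': at 8
pos 21 'c': at 11  emit P4@[18:21],P7@[19:21]
pos 22 'c': at 18 ·f  emit P7@[20:22]
pos 23 'c': at 18 ·f  emit P7@[21:23]

All matches (sorted): [[4,6],[5,3],[6,3],[7,3],[9,5],[15,2],[18,3],[21,4],[21,7],[22,7],[23,7]]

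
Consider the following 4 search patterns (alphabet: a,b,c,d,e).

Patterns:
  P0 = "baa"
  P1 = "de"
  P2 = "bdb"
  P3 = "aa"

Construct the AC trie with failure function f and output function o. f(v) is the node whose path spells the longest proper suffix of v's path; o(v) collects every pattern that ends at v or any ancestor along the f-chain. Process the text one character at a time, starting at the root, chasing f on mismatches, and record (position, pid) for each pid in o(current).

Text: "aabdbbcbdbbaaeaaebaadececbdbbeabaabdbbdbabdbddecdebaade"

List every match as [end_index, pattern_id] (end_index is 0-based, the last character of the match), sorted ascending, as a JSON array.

Construct AC machine:
Trie (insert patterns):
  n0 'ε': a→8 b→1 d→4
  n1 'b': a→2 d→6
  n2 'ba': a→3
  n3 'baa': ·  [P0 ends]
  n4 'd': e→5
  n5 'de': ·  [P1 ends]
  n6 'bd': b→7
  n7 'bdb': ·  [P2 ends]
  n8 'a': a→9
  n9 'aa': ·  [P3 ends]

BFS fail/out derivation:
  fail(1) 'b': from fail(0)=0 chase 'b': 0 ⇒ 0;  out=∅∪out(0)=∅
  fail(4) 'd': from fail(0)=0 chase 'd': 0 ⇒ 0;  out=∅∪out(0)=∅
  fail(8) 'a': from fail(0)=0 chase 'a': 0 ⇒ 0;  out=∅∪out(0)=∅
  fail(2) 'ba': from fail(1)=0 chase 'a': 0 ⇒ 8;  out=∅∪out(8)=∅
  fail(5) 'de': from fail(4)=0 chase 'e': 0 ⇒ 0;  out={1}∪out(0)={1}
  fail(6) 'bd': from fail(1)=0 chase 'd': 0 ⇒ 4;  out=∅∪out(4)=∅
  fail(9) 'aa': from fail(8)=0 chase 'a': 0 ⇒ 8;  out={3}∪out(8)={3}
  fail(3) 'baa': from fail(2)=8 chase 'a': 8 ⇒ 9;  out={0}∪out(9)={0,3}
  fail(7) 'bdb': from fail(6)=4 chase 'b': 4→0 ⇒ 1;  out={2}∪out(1)={2}

Text stream:
i=0 'a': node 0→8
i=1 'a': node 8→9  → match P3@[0:1]
i=2 'b': node 9→1 (via fail)
i=3 'd': node 1→6
i=4 'b': node 6→7  → match P2@[2:4]
i=5 'b': node 7→1 (via fail)
i=6 'c': node 1→0 (via fail)
i=7 'b': node 0→1
i=8 'd': node 1→6
i=9 'b': node 6→7  → match P2@[7:9]
i=10 'b': node 7→1 (via fail)
i=11 'a': node 1→2
i=12 'a': node 2→3  → match P0@[10:12],P3@[11:12]
i=13 'e': node 3→0 (via fail)
i=14 'a': node 0→8
i=15 'a': node 8→9  → match P3@[14:15]
i=16 'e': node 9→0 (via fail)
i=17 'b': node 0→1
i=18 'a': node 1→2
i=19 'a': node 2→3  → match P0@[17:19],P3@[18:19]
i=20 'd': node 3→4 (via fail)
i=21 'e': node 4→5  → match P1@[20:21]
i=22 'c': node 5→0 (via fail)
i=23 'e': node 0→0
i=24 'c': node 0→0
i=25 'b': node 0→1
i=26 'd': node 1→6
i=27 'b': node 6→7  → match P2@[25:27]
i=28 'b': node 7→1 (via fail)
i=29 'e': node 1→0 (via fail)
i=30 'a': node 0→8
i=31 'b': node 8→1 (via fail)
i=32 'a': node 1→2
i=33 'a': node 2→3  → match P0@[31:33],P3@[32:33]
i=34 'b': node 3→1 (via fail)
i=35 'd': node 1→6
i=36 'b': node 6→7  → match P2@[34:36]
i=37 'b': node 7→1 (via fail)
i=38 'd': node 1→6
i=39 'b': node 6→7  → match P2@[37:39]
i=40 'a': node 7→2 (via fail)
i=41 'b': node 2→1 (via fail)
i=42 'd': node 1→6
i=43 'b': node 6→7  → match P2@[41:43]
i=44 'd': node 7→6 (via fail)
i=45 'd': node 6→4 (via fail)
i=46 'e': node 4→5  → match P1@[45:46]
i=47 'c': node 5→0 (via fail)
i=48 'd': node 0→4
i=49 'e': node 4→5  → match P1@[48:49]
i=50 'b': node 5→1 (via fail)
i=51 'a': node 1→2
i=52 'a': node 2→3  → match P0@[50:52],P3@[51:52]
i=53 'd': node 3→4 (via fail)
i=54 'e': node 4→5  → match P1@[53:54]

Matches: [[1,3],[4,2],[9,2],[12,0],[12,3],[15,3],[19,0],[19,3],[21,1],[27,2],[33,0],[33,3],[36,2],[39,2],[43,2],[46,1],[49,1],[52,0],[52,3],[54,1]]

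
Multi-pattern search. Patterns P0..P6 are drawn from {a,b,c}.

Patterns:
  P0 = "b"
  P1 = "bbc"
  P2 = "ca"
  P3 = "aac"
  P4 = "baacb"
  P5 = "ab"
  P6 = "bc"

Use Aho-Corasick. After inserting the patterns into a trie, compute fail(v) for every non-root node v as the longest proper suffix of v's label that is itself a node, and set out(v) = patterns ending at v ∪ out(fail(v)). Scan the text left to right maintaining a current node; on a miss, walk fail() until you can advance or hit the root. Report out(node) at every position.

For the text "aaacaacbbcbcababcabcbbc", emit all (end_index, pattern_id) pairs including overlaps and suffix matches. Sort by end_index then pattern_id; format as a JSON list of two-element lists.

Build automaton:
Trie (insert patterns):
  n0 'ε': a→6 b→1 c→4
  n1 'b': a→9 b→2 c→14  ←P0
  n2 'bb': c→3
  n3 'bbc': ·  ←P1
  n4 'c': a→5
  n5 'ca': ·  ←P2
  n6 'a': a→7 b→13
  n7 'aa': c→8
  n8 'aac': ·  ←P3
  n9 'ba': a→10
  n10 'baa': c→11
  n11 'baac': b→12
  n12 'baacb': ·  ←P4
  n13 'ab': ·  ←P5
  n14 'bc': ·  ←P6

BFS fail/out derivation:
  n1('b'): parent n0 fail=0; on 'b' 0 → fail=0;  out {0}∪∅={0}
  n4('c'): parent n0 fail=0; on 'c' 0 → fail=0;  out ∅∪∅=∅
  n6('a'): parent n0 fail=0; on 'a' 0 → fail=0;  out ∅∪∅=∅
  n2('bb'): parent n1 fail=0; on 'b' 0 → fail=1;  out ∅∪{0}={0}
  n5('ca'): parent n4 fail=0; on 'a' 0 → fail=6;  out {2}∪∅={2}
  n7('aa'): parent n6 fail=0; on 'a' 0 → fail=6;  out ∅∪∅=∅
  n9('ba'): parent n1 fail=0; on 'a' 0 → fail=6;  out ∅∪∅=∅
  n13('ab'): parent n6 fail=0; on 'b' 0 → fail=1;  out {5}∪{0}={0,5}
  n14('bc'): parent n1 fail=0; on 'c' 0 → fail=4;  out {6}∪∅={6}
  n3('bbc'): parent n2 fail=1; on 'c' 1 → fail=14;  out {1}∪{6}={1,6}
  n8('aac'): parent n7 fail=6; on 'c' 6→0 → fail=4;  out {3}∪∅={3}
  n10('baa'): parent n9 fail=6; on 'a' 6 → fail=7;  out ∅∪∅=∅
  n11('baac'): parent n10 fail=7; on 'c' 7 → fail=8;  out ∅∪{3}={3}
  n12('baacb'): parent n11 fail=8; on 'b' 8→4→0 → fail=1;  out {4}∪{0}={0,4}

Run:
[0] read 'a'  n0⇒n6
[1] read 'a'  n6⇒n7
[2] read 'a'  n7⇒n7 ·f
[3] read 'c'  n7⇒n8  ** P3@[1:3]
[4] read 'a'  n8⇒n5 ·f  ** P2@[3:4]
[5] read 'a'  n5⇒n7 ·f
[6] read 'c'  n7⇒n8  ** P3@[4:6]
[7] read 'b'  n8⇒n1 ·f  ** P0@[7:7]
[8] read 'b'  n1⇒n2  ** P0@[8:8]
[9] read 'c'  n2⇒n3  ** P1@[7:9],P6@[8:9]
[10] read 'b'  n3⇒n1 ·f  ** P0@[10:10]
[11] read 'c'  n1⇒n14  ** P6@[10:11]
[12] read 'a'  n14⇒n5 ·f  ** P2@[11:12]
[13] read 'b'  n5⇒n13 ·f  ** P0@[13:13],P5@[12:13]
[14] read 'a'  n13⇒n9 ·f
[15] read 'b'  n9⇒n13 ·f  ** P0@[15:15],P5@[14:15]
[16] read 'c'  n13⇒n14 ·f  ** P6@[15:16]
[17] read 'a'  n14⇒n5 ·f  ** P2@[16:17]
[18] read 'b'  n5⇒n13 ·f  ** P0@[18:18],P5@[17:18]
[19] read 'c'  n13⇒n14 ·f  ** P6@[18:19]
[20] read 'b'  n14⇒n1 ·f  ** P0@[20:20]
[21] read 'b'  n1⇒n2  ** P0@[21:21]
[22] read 'c'  n2⇒n3  ** P1@[20:22],P6@[21:22]

Result: [[3,3],[4,2],[6,3],[7,0],[8,0],[9,1],[9,6],[10,0],[11,6],[12,2],[13,0],[13,5],[15,0],[15,5],[16,6],[17,2],[18,0],[18,5],[19,6],[20,0],[21,0],[22,1],[22,6]]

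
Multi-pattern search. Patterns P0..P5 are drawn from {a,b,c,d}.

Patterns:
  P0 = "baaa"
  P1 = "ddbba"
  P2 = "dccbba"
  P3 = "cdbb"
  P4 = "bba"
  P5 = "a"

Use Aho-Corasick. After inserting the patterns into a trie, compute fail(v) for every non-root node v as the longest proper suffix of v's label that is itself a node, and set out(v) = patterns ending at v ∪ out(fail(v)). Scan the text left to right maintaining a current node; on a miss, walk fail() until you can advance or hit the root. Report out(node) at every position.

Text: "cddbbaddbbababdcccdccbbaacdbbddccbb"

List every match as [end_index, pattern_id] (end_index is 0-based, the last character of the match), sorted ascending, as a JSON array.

Build automaton:
Trie (insert patterns):
  0='ε' goto a→21 b→1 c→15 d→5
  1='b' goto a→2 b→19
  2='ba' goto a→3
  3='baa' goto a→4
  4='baaa' goto ·  ←P0
  5='d' goto c→10 d→6
  6='dd' goto b→7
  7='ddb' goto b→8
  8='ddbb' goto a→9
  9='ddbba' goto ·  ←P1
  10='dc' goto c→11
  11='dcc' goto b→12
  12='dccb' goto b→13
  13='dccbb' goto a→14
  14='dccbba' goto ·  ←P2
  15='c' goto d→16
  16='cd' goto b→17
  17='cdb' goto b→18
  18='cdbb' goto ·  ←P3
  19='bb' goto a→20
  20='bba' goto ·  ←P4
  21='a' goto ·  ←P5

BFS fail/out derivation:
  n1('b'): parent n0 fail=0; on 'b' 0 → fail=0;  out ∅∪∅=∅
  n5('d'): parent n0 fail=0; on 'd' 0 → fail=0;  out ∅∪∅=∅
  n15('c'): parent n0 fail=0; on 'c' 0 → fail=0;  out ∅∪∅=∅
  n21('a'): parent n0 fail=0; on 'a' 0 → fail=0;  out {5}∪∅={5}
  n2('ba'): parent n1 fail=0; on 'a' 0 → fail=21;  out ∅∪{5}={5}
  n6('dd'): parent n5 fail=0; on 'd' 0 → fail=5;  out ∅∪∅=∅
  n10('dc'): parent n5 fail=0; on 'c' 0 → fail=15;  out ∅∪∅=∅
  n16('cd'): parent n15 fail=0; on 'd' 0 → fail=5;  out ∅∪∅=∅
  n19('bb'): parent n1 fail=0; on 'b' 0 → fail=1;  out ∅∪∅=∅
  n3('baa'): parent n2 fail=21; on 'a' 21→0 → fail=21;  out ∅∪{5}={5}
  n7('ddb'): parent n6 fail=5; on 'b' 5→0 → fail=1;  out ∅∪∅=∅
  n11('dcc'): parent n10 fail=15; on 'c' 15→0 → fail=15;  out ∅∪∅=∅
  n17('cdb'): parent n16 fail=5; on 'b' 5→0 → fail=1;  out ∅∪∅=∅
  n20('bba'): parent n19 fail=1; on 'a' 1 → fail=2;  out {4}∪{5}={4,5}
  n4('baaa'): parent n3 fail=21; on 'a' 21→0 → fail=21;  out {0}∪{5}={0,5}
  n8('ddbb'): parent n7 fail=1; on 'b' 1 → fail=19;  out ∅∪∅=∅
  n12('dccb'): parent n11 fail=15; on 'b' 15→0 → fail=1;  out ∅∪∅=∅
  n18('cdbb'): parent n17 fail=1; on 'b' 1 → fail=19;  out {3}∪∅={3}
  n9('ddbba'): parent n8 fail=19; on 'a' 19 → fail=20;  out {1}∪{4,5}={1,4,5}
  n13('dccbb'): parent n12 fail=1; on 'b' 1 → fail=19;  out ∅∪∅=∅
  n14('dccbba'): parent n13 fail=19; on 'a' 19 → fail=20;  out {2}∪{4,5}={2,4,5}

Run:
i=0 'c': node 0→15
i=1 'd': node 15→16
i=2 'd': node 16→6 (fail-walked)
i=3 'b': node 6→7
i=4 'b': node 7→8
i=5 'a': node 8→9  ** P1@[1:5],P4@[3:5],P5@[5:5]
i=6 'd': node 9→5 (fail-walked)
i=7 'd': node 5→6
i=8 'b': node 6→7
i=9 'b': node 7→8
i=10 'a': node 8→9  ** P1@[6:10],P4@[8:10],P5@[10:10]
i=11 'b': node 9→1 (fail-walked)
i=12 'a': node 1→2  ** P5@[12:12]
i=13 'b': node 2→1 (fail-walked)
i=14 'd': node 1→5 (fail-walked)
i=15 'c': node 5→10
i=16 'c': node 10→11
i=17 'c': node 11→15 (fail-walked)
i=18 'd': node 15→16
i=19 'c': node 16→10 (fail-walked)
i=20 'c': node 10→11
i=21 'b': node 11→12
i=22 'b': node 12→13
i=23 'a': node 13→14  ** P2@[18:23],P4@[21:23],P5@[23:23]
i=24 'a': node 14→3 (fail-walked)  ** P5@[24:24]
i=25 'c': node 3→15 (fail-walked)
i=26 'd': node 15→16
i=27 'b': node 16→17
i=28 'b': node 17→18  ** P3@[25:28]
i=29 'd': node 18→5 (fail-walked)
i=30 'd': node 5→6
i=31 'c': node 6→10 (fail-walked)
i=32 'c': node 10→11
i=33 'b': node 11→12
i=34 'b': node 12→13

Result: [[5,1],[5,4],[5,5],[10,1],[10,4],[10,5],[12,5],[23,2],[23,4],[23,5],[24,5],[28,3]]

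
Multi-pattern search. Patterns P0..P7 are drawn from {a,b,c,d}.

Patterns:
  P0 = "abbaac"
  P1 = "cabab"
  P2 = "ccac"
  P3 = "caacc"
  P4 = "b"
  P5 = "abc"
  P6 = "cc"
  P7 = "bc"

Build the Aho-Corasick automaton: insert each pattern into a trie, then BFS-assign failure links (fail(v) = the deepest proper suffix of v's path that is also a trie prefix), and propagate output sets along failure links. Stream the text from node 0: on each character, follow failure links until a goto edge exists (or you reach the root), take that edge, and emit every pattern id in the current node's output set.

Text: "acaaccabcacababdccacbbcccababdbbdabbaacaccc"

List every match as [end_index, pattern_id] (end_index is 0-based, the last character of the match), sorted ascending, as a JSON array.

Build:
Trie (insert patterns):
  0='ε' goto a→1 b→18 c→7
  1='a' goto b→2
  2='ab' goto b→3 c→19
  3='abb' goto a→4
  4='abba' goto a→5
  5='abbaa' goto c→6
  6='abbaac' goto ·  [P0 ends]
  7='c' goto a→8 c→12
  8='ca' goto a→15 b→9
  9='cab' goto a→10
  10='caba' goto b→11
  11='cabab' goto ·  [P1 ends]
  12='cc' goto a→13  [P6 ends]
  13='cca' goto c→14
  14='ccac' goto ·  [P2 ends]
  15='caa' goto c→16
  16='caac' goto c→17
  17='caacc' goto ·  [P3 ends]
  18='b' goto c→20  [P4 ends]
  19='abc' goto ·  [P5 ends]
  20='bc' goto ·  [P7 ends]

Failure links (BFS by depth):
  n1('a'): parent n0 fail=0; on 'a' 0 → fail=0;  out ∅∪∅=∅
  n7('c'): parent n0 fail=0; on 'c' 0 → fail=0;  out ∅∪∅=∅
  n18('b'): parent n0 fail=0; on 'b' 0 → fail=0;  out {4}∪∅={4}
  n2('ab'): parent n1 fail=0; on 'b' 0 → fail=18;  out ∅∪{4}={4}
  n8('ca'): parent n7 fail=0; on 'a' 0 → fail=1;  out ∅∪∅=∅
  n12('cc'): parent n7 fail=0; on 'c' 0 → fail=7;  out {6}∪∅={6}
  n20('bc'): parent n18 fail=0; on 'c' 0 → fail=7;  out {7}∪∅={7}
  n3('abb'): parent n2 fail=18; on 'b' 18→0 → fail=18;  out ∅∪{4}={4}
  n9('cab'): parent n8 fail=1; on 'b' 1 → fail=2;  out ∅∪{4}={4}
  n13('cca'): parent n12 fail=7; on 'a' 7 → fail=8;  out ∅∪∅=∅
  n15('caa'): parent n8 fail=1; on 'a' 1→0 → fail=1;  out ∅∪∅=∅
  n19('abc'): parent n2 fail=18; on 'c' 18 → fail=20;  out {5}∪{7}={5,7}
  n4('abba'): parent n3 fail=18; on 'a' 18→0 → fail=1;  out ∅∪∅=∅
  n10('caba'): parent n9 fail=2; on 'a' 2→18→0 → fail=1;  out ∅∪∅=∅
  n14('ccac'): parent n13 fail=8; on 'c' 8→1→0 → fail=7;  out {2}∪∅={2}
  n16('caac'): parent n15 fail=1; on 'c' 1→0 → fail=7;  out ∅∪∅=∅
  n5('abbaa'): parent n4 fail=1; on 'a' 1→0 → fail=1;  out ∅∪∅=∅
  n11('cabab'): parent n10 fail=1; on 'b' 1 → fail=2;  out {1}∪{4}={1,4}
  n17('caacc'): parent n16 fail=7; on 'c' 7 → fail=12;  out {3}∪{6}={3,6}
  n6('abbaac'): parent n5 fail=1; on 'c' 1→0 → fail=7;  out {0}∪∅={0}

Run:
pos 0 'a': at 1
pos 1 'c': at 7 (via fail)
pos 2 'a': at 8
pos 3 'a': at 15
pos 4 'c': at 16
pos 5 'c': at 17  ** P3@[1:5],P6@[4:5]
pos 6 'a': at 13 (via fail)
pos 7 'b': at 9 (via fail)  ** P4@[7:7]
pos 8 'c': at 19 (via fail)  ** P5@[6:8],P7@[7:8]
pos 9 'a': at 8 (via fail)
pos 10 'c': at 7 (via fail)
pos 11 'a': at 8
pos 12 'b': at 9  ** P4@[12:12]
pos 13 'a': at 10
pos 14 'b': at 11  ** P1@[10:14],P4@[14:14]
pos 15 'd': at 0 (via fail)
pos 16 'c': at 7
pos 17 'c': at 12  ** P6@[16:17]
pos 18 'a': at 13
pos 19 'c': at 14  ** P2@[16:19]
pos 20 'b': at 18 (via fail)  ** P4@[20:20]
pos 21 'b': at 18 (via fail)  ** P4@[21:21]
pos 22 'c': at 20  ** P7@[21:22]
pos 23 'c': at 12 (via fail)  ** P6@[22:23]
pos 24 'c': at 12 (via fail)  ** P6@[23:24]
pos 25 'a': at 13
pos 26 'b': at 9 (via fail)  ** P4@[26:26]
pos 27 'a': at 10
pos 28 'b': at 11  ** P1@[24:28],P4@[28:28]
pos 29 'd': at 0 (via fail)
pos 30 'b': at 18  ** P4@[30:30]
pos 31 'b': at 18 (via fail)  ** P4@[31:31]
pos 32 'd': at 0 (via fail)
pos 33 'a': at 1
pos 34 'b': at 2  ** P4@[34:34]
pos 35 'b': at 3  ** P4@[35:35]
pos 36 'a': at 4
pos 37 'a': at 5
pos 38 'c': at 6  ** P0@[33:38]
pos 39 'a': at 8 (via fail)
pos 40 'c': at 7 (via fail)
pos 41 'c': at 12  ** P6@[40:41]
pos 42 'c': at 12 (via fail)  ** P6@[41:42]

Matches: [[5,3],[5,6],[7,4],[8,5],[8,7],[12,4],[14,1],[14,4],[17,6],[19,2],[20,4],[21,4],[22,7],[23,6],[24,6],[26,4],[28,1],[28,4],[30,4],[31,4],[34,4],[35,4],[38,0],[41,6],[42,6]]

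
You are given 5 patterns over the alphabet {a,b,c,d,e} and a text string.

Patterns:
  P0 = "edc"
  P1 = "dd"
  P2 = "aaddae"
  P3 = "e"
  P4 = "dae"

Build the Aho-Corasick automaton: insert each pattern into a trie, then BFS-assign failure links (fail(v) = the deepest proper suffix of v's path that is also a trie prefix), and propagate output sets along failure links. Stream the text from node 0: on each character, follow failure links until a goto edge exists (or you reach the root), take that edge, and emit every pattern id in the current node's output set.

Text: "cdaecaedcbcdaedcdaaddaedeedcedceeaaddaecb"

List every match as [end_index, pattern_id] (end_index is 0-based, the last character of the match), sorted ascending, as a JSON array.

Build automaton:
Trie (insert patterns):
  n0 'ε': a→6 d→4 e→1
  n1 'e': d→2  ←P3
  n2 'ed': c→3
  n3 'edc': ·  ←P0
  n4 'd': a→12 d→5
  n5 'dd': ·  ←P1
  n6 'a': a→7
  n7 'aa': d→8
  n8 'aad': d→9
  n9 'aadd': a→10
  n10 'aadda': e→11
  n11 'aaddae': ·  ←P2
  n12 'da': e→13
  n13 'dae': ·  ←P4

BFS fail/out derivation:
  n1('e'): parent n0 fail=0; on 'e' 0 → fail=0;  out {3}∪∅={3}
  n4('d'): parent n0 fail=0; on 'd' 0 → fail=0;  out ∅∪∅=∅
  n6('a'): parent n0 fail=0; on 'a' 0 → fail=0;  out ∅∪∅=∅
  n2('ed'): parent n1 fail=0; on 'd' 0 → fail=4;  out ∅∪∅=∅
  n5('dd'): parent n4 fail=0; on 'd' 0 → fail=4;  out {1}∪∅={1}
  n7('aa'): parent n6 fail=0; on 'a' 0 → fail=6;  out ∅∪∅=∅
  n12('da'): parent n4 fail=0; on 'a' 0 → fail=6;  out ∅∪∅=∅
  n3('edc'): parent n2 fail=4; on 'c' 4→0 → fail=0;  out {0}∪∅={0}
  n8('aad'): parent n7 fail=6; on 'd' 6→0 → fail=4;  out ∅∪∅=∅
  n13('dae'): parent n12 fail=6; on 'e' 6→0 → fail=1;  out {4}∪{3}={3,4}
  n9('aadd'): parent n8 fail=4; on 'd' 4 → fail=5;  out ∅∪{1}={1}
  n10('aadda'): parent n9 fail=5; on 'a' 5→4 → fail=12;  out ∅∪∅=∅
  n11('aaddae'): parent n10 fail=12; on 'e' 12 → fail=13;  out {2}∪{3,4}={2,3,4}

Text stream:
pos 0 'c': at 0
pos 1 'd': at 4
pos 2 'a': at 12
pos 3 'e': at 13  → match P3@[3:3],P4@[1:3]
pos 4 'c': at 0 ·f
pos 5 'a': at 6
pos 6 'e': at 1 ·f  → match P3@[6:6]
pos 7 'd': at 2
pos 8 'c': at 3  → match P0@[6:8]
pos 9 'b': at 0 ·f
pos 10 'c': at 0
pos 11 'd': at 4
pos 12 'a': at 12
pos 13 'e': at 13  → match P3@[13:13],P4@[11:13]
pos 14 'd': at 2 ·f
pos 15 'c': at 3  → match P0@[13:15]
pos 16 'd': at 4 ·f
pos 17 'a': at 12
pos 18 'a': at 7 ·f
pos 19 'd': at 8
pos 20 'd': at 9  → match P1@[19:20]
pos 21 'a': at 10
pos 22 'e': at 11  → match P2@[17:22],P3@[22:22],P4@[20:22]
pos 23 'd': at 2 ·f
pos 24 'e': at 1 ·f  → match P3@[24:24]
pos 25 'e': at 1 ·f  → match P3@[25:25]
pos 26 'd': at 2
pos 27 'c': at 3  → match P0@[25:27]
pos 28 'e': at 1 ·f  → match P3@[28:28]
pos 29 'd': at 2
pos 30 'c': at 3  → match P0@[28:30]
pos 31 'e': at 1 ·f  → match P3@[31:31]
pos 32 'e': at 1 ·f  → match P3@[32:32]
pos 33 'a': at 6 ·f
pos 34 'a': at 7
pos 35 'd': at 8
pos 36 'd': at 9  → match P1@[35:36]
pos 37 'a': at 10
pos 38 'e': at 11  → match P2@[33:38],P3@[38:38],P4@[36:38]
pos 39 'c': at 0 ·f
pos 40 'b': at 0

All matches (sorted): [[3,3],[3,4],[6,3],[8,0],[13,3],[13,4],[15,0],[20,1],[22,2],[22,3],[22,4],[24,3],[25,3],[27,0],[28,3],[30,0],[31,3],[32,3],[36,1],[38,2],[38,3],[38,4]]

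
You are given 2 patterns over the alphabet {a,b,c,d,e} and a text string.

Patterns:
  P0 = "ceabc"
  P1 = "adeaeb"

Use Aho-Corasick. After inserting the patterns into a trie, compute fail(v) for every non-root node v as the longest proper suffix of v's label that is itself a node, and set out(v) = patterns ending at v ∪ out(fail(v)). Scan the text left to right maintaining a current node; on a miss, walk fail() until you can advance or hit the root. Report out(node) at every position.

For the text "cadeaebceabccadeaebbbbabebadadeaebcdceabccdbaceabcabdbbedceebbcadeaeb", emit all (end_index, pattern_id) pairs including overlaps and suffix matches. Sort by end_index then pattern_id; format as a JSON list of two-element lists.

Build:
Trie (insert patterns):
  n0 'ε': a→6 c→1
  n1 'c': e→2
  n2 'ce': a→3
  n3 'cea': b→4
  n4 'ceab': c→5
  n5 'ceabc': ·  ←P0
  n6 'a': d→7
  n7 'ad': e→8
  n8 'ade': a→9
  n9 'adea': e→10
  n10 'adeae': b→11
  n11 'adeaeb': ·  ←P1

Failure links (BFS by depth):
  fail(1) 'c': from fail(0)=0 chase 'c': 0 ⇒ 0;  out=∅∪out(0)=∅
  fail(6) 'a': from fail(0)=0 chase 'a': 0 ⇒ 0;  out=∅∪out(0)=∅
  fail(2) 'ce': from fail(1)=0 chase 'e': 0 ⇒ 0;  out=∅∪out(0)=∅
  fail(7) 'ad': from fail(6)=0 chase 'd': 0 ⇒ 0;  out=∅∪out(0)=∅
  fail(3) 'cea': from fail(2)=0 chase 'a': 0 ⇒ 6;  out=∅∪out(6)=∅
  fail(8) 'ade': from fail(7)=0 chase 'e': 0 ⇒ 0;  out=∅∪out(0)=∅
  fail(4) 'ceab': from fail(3)=6 chase 'b': 6→0 ⇒ 0;  out=∅∪out(0)=∅
  fail(9) 'adea': from fail(8)=0 chase 'a': 0 ⇒ 6;  out=∅∪out(6)=∅
  fail(5) 'ceabc': from fail(4)=0 chase 'c': 0 ⇒ 1;  out={0}∪out(1)={0}
  fail(10) 'adeae': from fail(9)=6 chase 'e': 6→0 ⇒ 0;  out=∅∪out(0)=∅
  fail(11) 'adeaeb': from fail(10)=0 chase 'b': 0 ⇒ 0;  out={1}∪out(0)={1}

Run:
pos 0 'c': at 1
pos 1 'a': at 6 ·f
pos 2 'd': at 7
pos 3 'e': at 8
pos 4 'a': at 9
pos 5 'e': at 10
pos 6 'b': at 11  emit P1@[1:6]
pos 7 'c': at 1 ·f
pos 8 'e': at 2
pos 9 'a': at 3
pos 10 'b': at 4
pos 11 'c': at 5  emit P0@[7:11]
pos 12 'c': at 1 ·f
pos 13 'a': at 6 ·f
pos 14 'd': at 7
pos 15 'e': at 8
pos 16 'a': at 9
pos 17 'e': at 10
pos 18 'b': at 11  emit P1@[13:18]
pos 19 'b': at 0 ·f
pos 20 'b': at 0
pos 21 'b': at 0
pos 22 'a': at 6
pos 23 'b': at 0 ·f
pos 24 'e': at 0
pos 25 'b': at 0
pos 26 'a': at 6
pos 27 'd': at 7
pos 28 'a': at 6 ·f
pos 29 'd': at 7
pos 30 'e': at 8
pos 31 'a': at 9
pos 32 'e': at 10
pos 33 'b': at 11  emit P1@[28:33]
pos 34 'c': at 1 ·f
pos 35 'd': at 0 ·f
pos 36 'c': at 1
pos 37 'e': at 2
pos 38 'a': at 3
pos 39 'b': at 4
pos 40 'c': at 5  emit P0@[36:40]
pos 41 'c': at 1 ·f
pos 42 'd': at 0 ·f
pos 43 'b': at 0
pos 44 'a': at 6
pos 45 'c': at 1 ·f
pos 46 'e': at 2
pos 47 'a': at 3
pos 48 'b': at 4
pos 49 'c': at 5  emit P0@[45:49]
pos 50 'a': at 6 ·f
pos 51 'b': at 0 ·f
pos 52 'd': at 0
pos 53 'b': at 0
pos 54 'b': at 0
pos 55 'e': at 0
pos 56 'd': at 0
pos 57 'c': at 1
pos 58 'e': at 2
pos 59 'e': at 0 ·f
pos 60 'b': at 0
pos 61 'b': at 0
pos 62 'c': at 1
pos 63 'a': at 6 ·f
pos 64 'd': at 7
pos 65 'e': at 8
pos 66 'a': at 9
pos 67 'e': at 10
pos 68 'b': at 11  emit P1@[63:68]

Matches: [[6,1],[11,0],[18,1],[33,1],[40,0],[49,0],[68,1]]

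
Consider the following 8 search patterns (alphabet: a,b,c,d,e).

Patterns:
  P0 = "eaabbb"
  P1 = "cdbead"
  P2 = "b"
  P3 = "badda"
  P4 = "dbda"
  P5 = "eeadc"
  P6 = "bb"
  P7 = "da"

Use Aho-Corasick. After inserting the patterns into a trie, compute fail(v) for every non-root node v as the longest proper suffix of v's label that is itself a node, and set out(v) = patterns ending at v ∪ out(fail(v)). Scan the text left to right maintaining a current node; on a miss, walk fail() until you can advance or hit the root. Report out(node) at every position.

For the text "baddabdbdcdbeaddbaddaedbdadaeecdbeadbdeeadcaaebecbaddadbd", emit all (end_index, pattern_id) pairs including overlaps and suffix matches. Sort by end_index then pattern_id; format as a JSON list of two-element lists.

Build automaton:
Trie nodes:
  0='ε' goto b→13 c→7 d→18 e→1
  1='e' goto a→2 e→22
  2='ea' goto a→3
  3='eaa' goto b→4
  4='eaab' goto b→5
  5='eaabb' goto b→6
  6='eaabbb' goto ·  ←P0
  7='c' goto d→8
  8='cd' goto b→9
  9='cdb' goto e→10
  10='cdbe' goto a→11
  11='cdbea' goto d→12
  12='cdbead' goto ·  ←P1
  13='b' goto a→14 b→26  ←P2
  14='ba' goto d→15
  15='bad' goto d→16
  16='badd' goto a→17
  17='badda' goto ·  ←P3
  18='d' goto a→27 b→19
  19='db' goto d→20
  20='dbd' goto a→21
  21='dbda' goto ·  ←P4
  22='ee' goto a→23
  23='eea' goto d→24
  24='eead' goto c→25
  25='eeadc' goto ·  ←P5
  26='bb' goto ·  ←P6
  27='da' goto ·  ←P7

Failure links (BFS by depth):
  n1('e'): parent n0 fail=0; on 'e' 0 → fail=0;  out ∅∪∅=∅
  n7('c'): parent n0 fail=0; on 'c' 0 → fail=0;  out ∅∪∅=∅
  n13('b'): parent n0 fail=0; on 'b' 0 → fail=0;  out {2}∪∅={2}
  n18('d'): parent n0 fail=0; on 'd' 0 → fail=0;  out ∅∪∅=∅
  n2('ea'): parent n1 fail=0; on 'a' 0 → fail=0;  out ∅∪∅=∅
  n8('cd'): parent n7 fail=0; on 'd' 0 → fail=18;  out ∅∪∅=∅
  n14('ba'): parent n13 fail=0; on 'a' 0 → fail=0;  out ∅∪∅=∅
  n19('db'): parent n18 fail=0; on 'b' 0 → fail=13;  out ∅∪{2}={2}
  n22('ee'): parent n1 fail=0; on 'e' 0 → fail=1;  out ∅∪∅=∅
  n26('bb'): parent n13 fail=0; on 'b' 0 → fail=13;  out {6}∪{2}={2,6}
  n27('da'): parent n18 fail=0; on 'a' 0 → fail=0;  out {7}∪∅={7}
  n3('eaa'): parent n2 fail=0; on 'a' 0 → fail=0;  out ∅∪∅=∅
  n9('cdb'): parent n8 fail=18; on 'b' 18 → fail=19;  out ∅∪{2}={2}
  n15('bad'): parent n14 fail=0; on 'd' 0 → fail=18;  out ∅∪∅=∅
  n20('dbd'): parent n19 fail=13; on 'd' 13→0 → fail=18;  out ∅∪∅=∅
  n23('eea'): parent n22 fail=1; on 'a' 1 → fail=2;  out ∅∪∅=∅
  n4('eaab'): parent n3 fail=0; on 'b' 0 → fail=13;  out ∅∪{2}={2}
  n10('cdbe'): parent n9 fail=19; on 'e' 19→13→0 → fail=1;  out ∅∪∅=∅
  n16('badd'): parent n15 fail=18; on 'd' 18→0 → fail=18;  out ∅∪∅=∅
  n21('dbda'): parent n20 fail=18; on 'a' 18 → fail=27;  out {4}∪{7}={4,7}
  n24('eead'): parent n23 fail=2; on 'd' 2→0 → fail=18;  out ∅∪∅=∅
  n5('eaabb'): parent n4 fail=13; on 'b' 13 → fail=26;  out ∅∪{2,6}={2,6}
  n11('cdbea'): parent n10 fail=1; on 'a' 1 → fail=2;  out ∅∪∅=∅
  n17('badda'): parent n16 fail=18; on 'a' 18 → fail=27;  out {3}∪{7}={3,7}
  n25('eeadc'): parent n24 fail=18; on 'c' 18→0 → fail=7;  out {5}∪∅={5}
  n6('eaabbb'): parent n5 fail=26; on 'b' 26→13 → fail=26;  out {0}∪{2,6}={0,2,6}
  n12('cdbead'): parent n11 fail=2; on 'd' 2→0 → fail=18;  out {1}∪∅={1}

Scan:
[0] read 'b'  n0⇒n13  → match P2@[0:0]
[1] read 'a'  n13⇒n14
[2] read 'd'  n14⇒n15
[3] read 'd'  n15⇒n16
[4] read 'a'  n16⇒n17  → match P3@[0:4],P7@[3:4]
[5] read 'b'  n17⇒n13 ·f  → match P2@[5:5]
[6] read 'd'  n13⇒n18 ·f
[7] read 'b'  n18⇒n19  → match P2@[7:7]
[8] read 'd'  n19⇒n20
[9] read 'c'  n20⇒n7 ·f
[10] read 'd'  n7⇒n8
[11] read 'b'  n8⇒n9  → match P2@[11:11]
[12] read 'e'  n9⇒n10
[13] read 'a'  n10⇒n11
[14] read 'd'  n11⇒n12  → match P1@[9:14]
[15] read 'd'  n12⇒n18 ·f
[16] read 'b'  n18⇒n19  → match P2@[16:16]
[17] read 'a'  n19⇒n14 ·f
[18] read 'd'  n14⇒n15
[19] read 'd'  n15⇒n16
[20] read 'a'  n16⇒n17  → match P3@[16:20],P7@[19:20]
[21] read 'e'  n17⇒n1 ·f
[22] read 'd'  n1⇒n18 ·f
[23] read 'b'  n18⇒n19  → match P2@[23:23]
[24] read 'd'  n19⇒n20
[25] read 'a'  n20⇒n21  → match P4@[22:25],P7@[24:25]
[26] read 'd'  n21⇒n18 ·f
[27] read 'a'  n18⇒n27  → match P7@[26:27]
[28] read 'e'  n27⇒n1 ·f
[29] read 'e'  n1⇒n22
[30] read 'c'  n22⇒n7 ·f
[31] read 'd'  n7⇒n8
[32] read 'b'  n8⇒n9  → match P2@[32:32]
[33] read 'e'  n9⇒n10
[34] read 'a'  n10⇒n11
[35] read 'd'  n11⇒n12  → match P1@[30:35]
[36] read 'b'  n12⇒n19 ·f  → match P2@[36:36]
[37] read 'd'  n19⇒n20
[38] read 'e'  n20⇒n1 ·f
[39] read 'e'  n1⇒n22
[40] read 'a'  n22⇒n23
[41] read 'd'  n23⇒n24
[42] read 'c'  n24⇒n25  → match P5@[38:42]
[43] read 'a'  n25⇒n0 ·f
[44] read 'a'  n0⇒n0
[45] read 'e'  n0⇒n1
[46] read 'b'  n1⇒n13 ·f  → match P2@[46:46]
[47] read 'e'  n13⇒n1 ·f
[48] read 'c'  n1⇒n7 ·f
[49] read 'b'  n7⇒n13 ·f  → match P2@[49:49]
[50] read 'a'  n13⇒n14
[51] read 'd'  n14⇒n15
[52] read 'd'  n15⇒n16
[53] read 'a'  n16⇒n17  → match P3@[49:53],P7@[52:53]
[54] read 'd'  n17⇒n18 ·f
[55] read 'b'  n18⇒n19  → match P2@[55:55]
[56] read 'd'  n19⇒n20

Result: [[0,2],[4,3],[4,7],[5,2],[7,2],[11,2],[14,1],[16,2],[20,3],[20,7],[23,2],[25,4],[25,7],[27,7],[32,2],[35,1],[36,2],[42,5],[46,2],[49,2],[53,3],[53,7],[55,2]]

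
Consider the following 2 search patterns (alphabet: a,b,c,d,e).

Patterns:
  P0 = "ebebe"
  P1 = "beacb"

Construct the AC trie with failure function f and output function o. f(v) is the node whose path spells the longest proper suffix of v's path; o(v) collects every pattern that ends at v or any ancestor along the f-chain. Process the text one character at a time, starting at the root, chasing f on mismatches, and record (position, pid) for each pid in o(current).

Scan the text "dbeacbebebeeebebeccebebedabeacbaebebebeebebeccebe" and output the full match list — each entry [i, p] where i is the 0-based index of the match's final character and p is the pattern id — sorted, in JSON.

Build:
Trie nodes:
  n0 'ε': b→6 e→1
  n1 'e': b→2
  n2 'eb': e→3
  n3 'ebe': b→4
  n4 'ebeb': e→5
  n5 'ebebe': ·  ←P0
  n6 'b': e→7
  n7 'be': a→8
  n8 'bea': c→9
  n9 'beac': b→10
  n10 'beacb': ·  ←P1

BFS fail/out derivation:
  n1('e'): parent n0 fail=0; on 'e' 0 → fail=0;  out ∅∪∅=∅
  n6('b'): parent n0 fail=0; on 'b' 0 → fail=0;  out ∅∪∅=∅
  n2('eb'): parent n1 fail=0; on 'b' 0 → fail=6;  out ∅∪∅=∅
  n7('be'): parent n6 fail=0; on 'e' 0 → fail=1;  out ∅∪∅=∅
  n3('ebe'): parent n2 fail=6; on 'e' 6 → fail=7;  out ∅∪∅=∅
  n8('bea'): parent n7 fail=1; on 'a' 1→0 → fail=0;  out ∅∪∅=∅
  n4('ebeb'): parent n3 fail=7; on 'b' 7→1 → fail=2;  out ∅∪∅=∅
  n9('beac'): parent n8 fail=0; on 'c' 0 → fail=0;  out ∅∪∅=∅
  n5('ebebe'): parent n4 fail=2; on 'e' 2 → fail=3;  out {0}∪∅={0}
  n10('beacb'): parent n9 fail=0; on 'b' 0 → fail=6;  out {1}∪∅={1}

Scan:
pos 0 'd': at 0
pos 1 'b': at 6
pos 2 'e': at 7
pos 3 'a': at 8
pos 4 'c': at 9
pos 5 'b': at 10  emit P1@[1:5]
pos 6 'e': at 7 (via fail)
pos 7 'b': at 2 (via fail)
pos 8 'e': at 3
pos 9 'b': at 4
pos 10 'e': at 5  emit P0@[6:10]
pos 11 'e': at 1 (via fail)
pos 12 'e': at 1 (via fail)
pos 13 'b': at 2
pos 14 'e': at 3
pos 15 'b': at 4
pos 16 'e': at 5  emit P0@[12:16]
pos 17 'c': at 0 (via fail)
pos 18 'c': at 0
pos 19 'e': at 1
pos 20 'b': at 2
pos 21 'e': at 3
pos 22 'b': at 4
pos 23 'e': at 5  emit P0@[19:23]
pos 24 'd': at 0 (via fail)
pos 25 'a': at 0
pos 26 'b': at 6
pos 27 'e': at 7
pos 28 'a': at 8
pos 29 'c': at 9
pos 30 'b': at 10  emit P1@[26:30]
pos 31 'a': at 0 (via fail)
pos 32 'e': at 1
pos 33 'b': at 2
pos 34 'e': at 3
pos 35 'b': at 4
pos 36 'e': at 5  emit P0@[32:36]
pos 37 'b': at 4 (via fail)
pos 38 'e': at 5  emit P0@[34:38]
pos 39 'e': at 1 (via fail)
pos 40 'b': at 2
pos 41 'e': at 3
pos 42 'b': at 4
pos 43 'e': at 5  emit P0@[39:43]
pos 44 'c': at 0 (via fail)
pos 45 'c': at 0
pos 46 'e': at 1
pos 47 'b': at 2
pos 48 'e': at 3

Result: [[5,1],[10,0],[16,0],[23,0],[30,1],[36,0],[38,0],[43,0]]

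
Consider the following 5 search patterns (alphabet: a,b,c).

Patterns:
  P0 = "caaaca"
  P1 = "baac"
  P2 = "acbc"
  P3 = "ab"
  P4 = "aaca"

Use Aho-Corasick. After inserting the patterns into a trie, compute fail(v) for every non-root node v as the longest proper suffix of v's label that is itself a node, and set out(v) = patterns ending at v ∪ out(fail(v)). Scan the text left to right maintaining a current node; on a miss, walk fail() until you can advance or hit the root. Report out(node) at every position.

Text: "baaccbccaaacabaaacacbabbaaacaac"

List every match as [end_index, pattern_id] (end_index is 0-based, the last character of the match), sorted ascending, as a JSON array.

Construct AC machine:
Trie nodes:
  0='ε' goto a→11 b→7 c→1
  1='c' goto a→2
  2='ca' goto a→3
  3='caa' goto a→4
  4='caaa' goto c→5
  5='caaac' goto a→6
  6='caaaca' goto ·  ←P0
  7='b' goto a→8
  8='ba' goto a→9
  9='baa' goto c→10
  10='baac' goto ·  ←P1
  11='a' goto a→16 b→15 c→12
  12='ac' goto b→13
  13='acb' goto c→14
  14='acbc' goto ·  ←P2
  15='ab' goto ·  ←P3
  16='aa' goto c→17
  17='aac' goto a→18
  18='aaca' goto ·  ←P4

BFS fail/out derivation:
  fail(1) 'c': from fail(0)=0 chase 'c': 0 ⇒ 0;  out=∅∪out(0)=∅
  fail(7) 'b': from fail(0)=0 chase 'b': 0 ⇒ 0;  out=∅∪out(0)=∅
  fail(11) 'a': from fail(0)=0 chase 'a': 0 ⇒ 0;  out=∅∪out(0)=∅
  fail(2) 'ca': from fail(1)=0 chase 'a': 0 ⇒ 11;  out=∅∪out(11)=∅
  fail(8) 'ba': from fail(7)=0 chase 'a': 0 ⇒ 11;  out=∅∪out(11)=∅
  fail(12) 'ac': from fail(11)=0 chase 'c': 0 ⇒ 1;  out=∅∪out(1)=∅
  fail(15) 'ab': from fail(11)=0 chase 'b': 0 ⇒ 7;  out={3}∪out(7)={3}
  fail(16) 'aa': from fail(11)=0 chase 'a': 0 ⇒ 11;  out=∅∪out(11)=∅
  fail(3) 'caa': from fail(2)=11 chase 'a': 11 ⇒ 16;  out=∅∪out(16)=∅
  fail(9) 'baa': from fail(8)=11 chase 'a': 11 ⇒ 16;  out=∅∪out(16)=∅
  fail(13) 'acb': from fail(12)=1 chase 'b': 1→0 ⇒ 7;  out=∅∪out(7)=∅
  fail(17) 'aac': from fail(16)=11 chase 'c': 11 ⇒ 12;  out=∅∪out(12)=∅
  fail(4) 'caaa': from fail(3)=16 chase 'a': 16→11 ⇒ 16;  out=∅∪out(16)=∅
  fail(10) 'baac': from fail(9)=16 chase 'c': 16 ⇒ 17;  out={1}∪out(17)={1}
  fail(14) 'acbc': from fail(13)=7 chase 'c': 7→0 ⇒ 1;  out={2}∪out(1)={2}
  fail(18) 'aaca': from fail(17)=12 chase 'a': 12→1 ⇒ 2;  out={4}∪out(2)={4}
  fail(5) 'caaac': from fail(4)=16 chase 'c': 16 ⇒ 17;  out=∅∪out(17)=∅
  fail(6) 'caaaca': from fail(5)=17 chase 'a': 17 ⇒ 18;  out={0}∪out(18)={0,4}

Scan:
i=0 'b': node 0→7
i=1 'a': node 7→8
i=2 'a': node 8→9
i=3 'c': node 9→10  emit P1@[0:3]
i=4 'c': node 10→1 (fail-walked)
i=5 'b': node 1→7 (fail-walked)
i=6 'c': node 7→1 (fail-walked)
i=7 'c': node 1→1 (fail-walked)
i=8 'a': node 1→2
i=9 'a': node 2→3
i=10 'a': node 3→4
i=11 'c': node 4→5
i=12 'a': node 5→6  emit P0@[7:12],P4@[9:12]
i=13 'b': node 6→15 (fail-walked)  emit P3@[12:13]
i=14 'a': node 15→8 (fail-walked)
i=15 'a': node 8→9
i=16 'a': node 9→16 (fail-walked)
i=17 'c': node 16→17
i=18 'a': node 17→18  emit P4@[15:18]
i=19 'c': node 18→12 (fail-walked)
i=20 'b': node 12→13
i=21 'a': node 13→8 (fail-walked)
i=22 'b': node 8→15 (fail-walked)  emit P3@[21:22]
i=23 'b': node 15→7 (fail-walked)
i=24 'a': node 7→8
i=25 'a': node 8→9
i=26 'a': node 9→16 (fail-walked)
i=27 'c': node 16→17
i=28 'a': node 17→18  emit P4@[25:28]
i=29 'a': node 18→3 (fail-walked)
i=30 'c': node 3→17 (fail-walked)

Matches: [[3,1],[12,0],[12,4],[13,3],[18,4],[22,3],[28,4]]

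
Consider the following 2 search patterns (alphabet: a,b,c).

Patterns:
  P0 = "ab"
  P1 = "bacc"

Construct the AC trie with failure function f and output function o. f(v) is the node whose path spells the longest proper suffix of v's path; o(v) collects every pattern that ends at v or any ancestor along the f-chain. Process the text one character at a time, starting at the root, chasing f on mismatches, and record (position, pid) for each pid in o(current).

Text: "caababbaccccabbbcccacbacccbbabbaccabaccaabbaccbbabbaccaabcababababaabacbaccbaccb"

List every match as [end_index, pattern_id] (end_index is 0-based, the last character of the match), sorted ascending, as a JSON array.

Construct AC machine:
Trie nodes:
  0='ε' goto a→1 b→3
  1='a' goto b→2
  2='ab' goto ·  ←P0
  3='b' goto a→4
  4='ba' goto c→5
  5='bac' goto c→6
  6='bacc' goto ·  ←P1

BFS fail/out derivation:
  n1('a'): parent n0 fail=0; on 'a' 0 → fail=0;  out ∅∪∅=∅
  n3('b'): parent n0 fail=0; on 'b' 0 → fail=0;  out ∅∪∅=∅
  n2('ab'): parent n1 fail=0; on 'b' 0 → fail=3;  out {0}∪∅={0}
  n4('ba'): parent n3 fail=0; on 'a' 0 → fail=1;  out ∅∪∅=∅
  n5('bac'): parent n4 fail=1; on 'c' 1→0 → fail=0;  out ∅∪∅=∅
  n6('bacc'): parent n5 fail=0; on 'c' 0 → fail=0;  out {1}∪∅={1}

Text stream:
pos 0 'c': at 0
pos 1 'a': at 1
pos 2 'a': at 1 (via fail)
pos 3 'b': at 2  ** P0@[2:3]
pos 4 'a': at 4 (via fail)
pos 5 'b': at 2 (via fail)  ** P0@[4:5]
pos 6 'b': at 3 (via fail)
pos 7 'a': at 4
pos 8 'c': at 5
pos 9 'c': at 6  ** P1@[6:9]
pos 10 'c': at 0 (via fail)
pos 11 'c': at 0
pos 12 'a': at 1
pos 13 'b': at 2  ** P0@[12:13]
pos 14 'b': at 3 (via fail)
pos 15 'b': at 3 (via fail)
pos 16 'c': at 0 (via fail)
pos 17 'c': at 0
pos 18 'c': at 0
pos 19 'a': at 1
pos 20 'c': at 0 (via fail)
pos 21 'b': at 3
pos 22 'a': at 4
pos 23 'c': at 5
pos 24 'c': at 6  ** P1@[21:24]
pos 25 'c': at 0 (via fail)
pos 26 'b': at 3
pos 27 'b': at 3 (via fail)
pos 28 'a': at 4
pos 29 'b': at 2 (via fail)  ** P0@[28:29]
pos 30 'b': at 3 (via fail)
pos 31 'a': at 4
pos 32 'c': at 5
pos 33 'c': at 6  ** P1@[30:33]
pos 34 'a': at 1 (via fail)
pos 35 'b': at 2  ** P0@[34:35]
pos 36 'a': at 4 (via fail)
pos 37 'c': at 5
pos 38 'c': at 6  ** P1@[35:38]
pos 39 'a': at 1 (via fail)
pos 40 'a': at 1 (via fail)
pos 41 'b': at 2  ** P0@[40:41]
pos 42 'b': at 3 (via fail)
pos 43 'a': at 4
pos 44 'c': at 5
pos 45 'c': at 6  ** P1@[42:45]
pos 46 'b': at 3 (via fail)
pos 47 'b': at 3 (via fail)
pos 48 'a': at 4
pos 49 'b': at 2 (via fail)  ** P0@[48:49]
pos 50 'b': at 3 (via fail)
pos 51 'a': at 4
pos 52 'c': at 5
pos 53 'c': at 6  ** P1@[50:53]
pos 54 'a': at 1 (via fail)
pos 55 'a': at 1 (via fail)
pos 56 'b': at 2  ** P0@[55:56]
pos 57 'c': at 0 (via fail)
pos 58 'a': at 1
pos 59 'b': at 2  ** P0@[58:59]
pos 60 'a': at 4 (via fail)
pos 61 'b': at 2 (via fail)  ** P0@[60:61]
pos 62 'a': at 4 (via fail)
pos 63 'b': at 2 (via fail)  ** P0@[62:63]
pos 64 'a': at 4 (via fail)
pos 65 'b': at 2 (via fail)  ** P0@[64:65]
pos 66 'a': at 4 (via fail)
pos 67 'a': at 1 (via fail)
pos 68 'b': at 2  ** P0@[67:68]
pos 69 'a': at 4 (via fail)
pos 70 'c': at 5
pos 71 'b': at 3 (via fail)
pos 72 'a': at 4
pos 73 'c': at 5
pos 74 'c': at 6  ** P1@[71:74]
pos 75 'b': at 3 (via fail)
pos 76 'a': at 4
pos 77 'c': at 5
pos 78 'c': at 6  ** P1@[75:78]
pos 79 'b': at 3 (via fail)

Matches: [[3,0],[5,0],[9,1],[13,0],[24,1],[29,0],[33,1],[35,0],[38,1],[41,0],[45,1],[49,0],[53,1],[56,0],[59,0],[61,0],[63,0],[65,0],[68,0],[74,1],[78,1]]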